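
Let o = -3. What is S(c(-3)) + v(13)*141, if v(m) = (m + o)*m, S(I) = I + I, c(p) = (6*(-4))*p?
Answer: 18474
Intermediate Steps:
c(p) = -24*p
S(I) = 2*I
v(m) = m*(-3 + m) (v(m) = (m - 3)*m = (-3 + m)*m = m*(-3 + m))
S(c(-3)) + v(13)*141 = 2*(-24*(-3)) + (13*(-3 + 13))*141 = 2*72 + (13*10)*141 = 144 + 130*141 = 144 + 18330 = 18474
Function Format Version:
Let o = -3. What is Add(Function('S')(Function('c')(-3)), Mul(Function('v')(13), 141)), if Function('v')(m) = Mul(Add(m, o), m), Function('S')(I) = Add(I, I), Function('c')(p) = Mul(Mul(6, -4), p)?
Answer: 18474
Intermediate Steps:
Function('c')(p) = Mul(-24, p)
Function('S')(I) = Mul(2, I)
Function('v')(m) = Mul(m, Add(-3, m)) (Function('v')(m) = Mul(Add(m, -3), m) = Mul(Add(-3, m), m) = Mul(m, Add(-3, m)))
Add(Function('S')(Function('c')(-3)), Mul(Function('v')(13), 141)) = Add(Mul(2, Mul(-24, -3)), Mul(Mul(13, Add(-3, 13)), 141)) = Add(Mul(2, 72), Mul(Mul(13, 10), 141)) = Add(144, Mul(130, 141)) = Add(144, 18330) = 18474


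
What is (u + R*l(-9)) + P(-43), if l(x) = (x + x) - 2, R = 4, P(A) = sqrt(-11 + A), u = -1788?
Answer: -1868 + 3*I*sqrt(6) ≈ -1868.0 + 7.3485*I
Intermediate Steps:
l(x) = -2 + 2*x (l(x) = 2*x - 2 = -2 + 2*x)
(u + R*l(-9)) + P(-43) = (-1788 + 4*(-2 + 2*(-9))) + sqrt(-11 - 43) = (-1788 + 4*(-2 - 18)) + sqrt(-54) = (-1788 + 4*(-20)) + 3*I*sqrt(6) = (-1788 - 80) + 3*I*sqrt(6) = -1868 + 3*I*sqrt(6)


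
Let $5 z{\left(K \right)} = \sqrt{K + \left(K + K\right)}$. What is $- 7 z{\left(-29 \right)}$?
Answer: $- \frac{7 i \sqrt{87}}{5} \approx - 13.058 i$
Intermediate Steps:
$z{\left(K \right)} = \frac{\sqrt{3} \sqrt{K}}{5}$ ($z{\left(K \right)} = \frac{\sqrt{K + \left(K + K\right)}}{5} = \frac{\sqrt{K + 2 K}}{5} = \frac{\sqrt{3 K}}{5} = \frac{\sqrt{3} \sqrt{K}}{5}$)
$- 7 z{\left(-29 \right)} = - 7 \frac{\sqrt{3} \sqrt{-29}}{5} = - 7 \frac{\sqrt{3} i \sqrt{29}}{5} = - 7 \frac{i \sqrt{87}}{5} = - \frac{7 i \sqrt{87}}{5}$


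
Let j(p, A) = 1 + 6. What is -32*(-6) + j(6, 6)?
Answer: 199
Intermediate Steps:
j(p, A) = 7
-32*(-6) + j(6, 6) = -32*(-6) + 7 = 192 + 7 = 199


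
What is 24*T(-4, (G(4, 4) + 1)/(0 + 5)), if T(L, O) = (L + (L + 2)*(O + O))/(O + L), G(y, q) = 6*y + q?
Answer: -1088/3 ≈ -362.67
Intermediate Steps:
G(y, q) = q + 6*y
T(L, O) = (L + 2*O*(2 + L))/(L + O) (T(L, O) = (L + (2 + L)*(2*O))/(L + O) = (L + 2*O*(2 + L))/(L + O))
24*T(-4, (G(4, 4) + 1)/(0 + 5)) = 24*((-4 + 4*(((4 + 6*4) + 1)/(0 + 5)) + 2*(-4)*(((4 + 6*4) + 1)/(0 + 5)))/(-4 + ((4 + 6*4) + 1)/(0 + 5))) = 24*((-4 + 4*(((4 + 24) + 1)/5) + 2*(-4)*(((4 + 24) + 1)/5))/(-4 + ((4 + 24) + 1)/5)) = 24*((-4 + 4*((28 + 1)*(⅕)) + 2*(-4)*((28 + 1)*(⅕)))/(-4 + (28 + 1)*(⅕))) = 24*((-4 + 4*(29*(⅕)) + 2*(-4)*(29*(⅕)))/(-4 + 29*(⅕))) = 24*((-4 + 4*(29/5) + 2*(-4)*(29/5))/(-4 + 29/5)) = 24*((-4 + 116/5 - 232/5)/(9/5)) = 24*((5/9)*(-136/5)) = 24*(-136/9) = -1088/3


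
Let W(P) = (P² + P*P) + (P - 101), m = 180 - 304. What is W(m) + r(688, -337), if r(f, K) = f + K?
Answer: 30878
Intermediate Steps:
m = -124
W(P) = -101 + P + 2*P² (W(P) = (P² + P²) + (-101 + P) = 2*P² + (-101 + P) = -101 + P + 2*P²)
r(f, K) = K + f
W(m) + r(688, -337) = (-101 - 124 + 2*(-124)²) + (-337 + 688) = (-101 - 124 + 2*15376) + 351 = (-101 - 124 + 30752) + 351 = 30527 + 351 = 30878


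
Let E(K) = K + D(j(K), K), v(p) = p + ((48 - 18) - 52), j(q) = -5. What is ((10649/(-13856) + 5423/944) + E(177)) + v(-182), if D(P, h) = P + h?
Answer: 122606107/817504 ≈ 149.98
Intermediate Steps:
v(p) = -22 + p (v(p) = p + (30 - 52) = p - 22 = -22 + p)
E(K) = -5 + 2*K (E(K) = K + (-5 + K) = -5 + 2*K)
((10649/(-13856) + 5423/944) + E(177)) + v(-182) = ((10649/(-13856) + 5423/944) + (-5 + 2*177)) + (-22 - 182) = ((10649*(-1/13856) + 5423*(1/944)) + (-5 + 354)) - 204 = ((-10649/13856 + 5423/944) + 349) - 204 = (4068027/817504 + 349) - 204 = 289376923/817504 - 204 = 122606107/817504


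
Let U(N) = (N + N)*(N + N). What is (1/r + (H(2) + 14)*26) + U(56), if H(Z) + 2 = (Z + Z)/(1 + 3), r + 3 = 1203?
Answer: 15458401/1200 ≈ 12882.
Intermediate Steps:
r = 1200 (r = -3 + 1203 = 1200)
H(Z) = -2 + Z/2 (H(Z) = -2 + (Z + Z)/(1 + 3) = -2 + (2*Z)/4 = -2 + (2*Z)*(¼) = -2 + Z/2)
U(N) = 4*N² (U(N) = (2*N)*(2*N) = 4*N²)
(1/r + (H(2) + 14)*26) + U(56) = (1/1200 + ((-2 + (½)*2) + 14)*26) + 4*56² = (1/1200 + ((-2 + 1) + 14)*26) + 4*3136 = (1/1200 + (-1 + 14)*26) + 12544 = (1/1200 + 13*26) + 12544 = (1/1200 + 338) + 12544 = 405601/1200 + 12544 = 15458401/1200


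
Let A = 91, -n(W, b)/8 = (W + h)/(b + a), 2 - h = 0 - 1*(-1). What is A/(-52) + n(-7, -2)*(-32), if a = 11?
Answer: -2069/12 ≈ -172.42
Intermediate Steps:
h = 1 (h = 2 - (0 - 1*(-1)) = 2 - (0 + 1) = 2 - 1*1 = 2 - 1 = 1)
n(W, b) = -8*(1 + W)/(11 + b) (n(W, b) = -8*(W + 1)/(b + 11) = -8*(1 + W)/(11 + b))
A/(-52) + n(-7, -2)*(-32) = 91/(-52) + (8*(-1 - 1*(-7))/(11 - 2))*(-32) = 91*(-1/52) + (8*(-1 + 7)/9)*(-32) = -7/4 + (8*(⅑)*6)*(-32) = -7/4 + (16/3)*(-32) = -7/4 - 512/3 = -2069/12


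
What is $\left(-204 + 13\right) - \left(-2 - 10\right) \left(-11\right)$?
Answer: $-323$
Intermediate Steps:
$\left(-204 + 13\right) - \left(-2 - 10\right) \left(-11\right) = -191 - \left(-12\right) \left(-11\right) = -191 - 132 = -323$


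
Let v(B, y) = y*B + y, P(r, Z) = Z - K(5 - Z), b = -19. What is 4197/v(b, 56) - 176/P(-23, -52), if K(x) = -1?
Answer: -1357/1904 ≈ -0.71271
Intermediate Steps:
P(r, Z) = 1 + Z (P(r, Z) = Z - 1*(-1) = Z + 1 = 1 + Z)
v(B, y) = y + B*y (v(B, y) = B*y + y = y + B*y)
4197/v(b, 56) - 176/P(-23, -52) = 4197/((56*(1 - 19))) - 176/(1 - 52) = 4197/((56*(-18))) - 176/(-51) = 4197/(-1008) - 176*(-1/51) = 4197*(-1/1008) + 176/51 = -1399/336 + 176/51 = -1357/1904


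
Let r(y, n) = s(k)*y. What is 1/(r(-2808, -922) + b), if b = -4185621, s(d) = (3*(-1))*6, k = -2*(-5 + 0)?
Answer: -1/4135077 ≈ -2.4183e-7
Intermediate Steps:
k = 10 (k = -2*(-5) = 10)
s(d) = -18 (s(d) = -3*6 = -18)
r(y, n) = -18*y
1/(r(-2808, -922) + b) = 1/(-18*(-2808) - 4185621) = 1/(50544 - 4185621) = 1/(-4135077) = -1/4135077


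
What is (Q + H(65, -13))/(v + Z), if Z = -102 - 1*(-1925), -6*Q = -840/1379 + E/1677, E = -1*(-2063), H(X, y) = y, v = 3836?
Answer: -25973953/11217349026 ≈ -0.0023155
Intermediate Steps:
E = 2063
Q = -205171/1982214 (Q = -(-840/1379 + 2063/1677)/6 = -(-840*1/1379 + 2063*(1/1677))/6 = -(-120/197 + 2063/1677)/6 = -⅙*205171/330369 = -205171/1982214 ≈ -0.10351)
Z = 1823 (Z = -102 + 1925 = 1823)
(Q + H(65, -13))/(v + Z) = (-205171/1982214 - 13)/(3836 + 1823) = -25973953/1982214/5659 = -25973953/1982214*1/5659 = -25973953/11217349026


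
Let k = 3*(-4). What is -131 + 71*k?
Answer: -983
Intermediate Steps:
k = -12
-131 + 71*k = -131 + 71*(-12) = -131 - 852 = -983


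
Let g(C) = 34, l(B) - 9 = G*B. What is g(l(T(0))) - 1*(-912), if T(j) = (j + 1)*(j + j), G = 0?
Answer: 946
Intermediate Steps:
T(j) = 2*j*(1 + j) (T(j) = (1 + j)*(2*j) = 2*j*(1 + j))
l(B) = 9 (l(B) = 9 + 0*B = 9 + 0 = 9)
g(l(T(0))) - 1*(-912) = 34 - 1*(-912) = 34 + 912 = 946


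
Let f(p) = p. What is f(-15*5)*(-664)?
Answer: 49800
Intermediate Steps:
f(-15*5)*(-664) = -15*5*(-664) = -75*(-664) = 49800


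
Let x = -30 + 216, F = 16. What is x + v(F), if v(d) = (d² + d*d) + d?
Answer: 714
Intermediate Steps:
v(d) = d + 2*d² (v(d) = (d² + d²) + d = 2*d² + d = d + 2*d²)
x = 186
x + v(F) = 186 + 16*(1 + 2*16) = 186 + 16*(1 + 32) = 186 + 16*33 = 186 + 528 = 714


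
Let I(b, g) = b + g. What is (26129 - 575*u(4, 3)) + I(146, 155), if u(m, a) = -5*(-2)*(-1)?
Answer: 32180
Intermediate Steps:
u(m, a) = -10 (u(m, a) = 10*(-1) = -10)
(26129 - 575*u(4, 3)) + I(146, 155) = (26129 - 575*(-10)) + (146 + 155) = (26129 + 5750) + 301 = 31879 + 301 = 32180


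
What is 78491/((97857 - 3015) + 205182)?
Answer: 78491/300024 ≈ 0.26162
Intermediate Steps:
78491/((97857 - 3015) + 205182) = 78491/(94842 + 205182) = 78491/300024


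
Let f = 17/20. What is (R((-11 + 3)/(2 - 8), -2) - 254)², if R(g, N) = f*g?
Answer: 14386849/225 ≈ 63942.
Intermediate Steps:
f = 17/20 (f = 17*(1/20) = 17/20 ≈ 0.85000)
R(g, N) = 17*g/20
(R((-11 + 3)/(2 - 8), -2) - 254)² = (17*((-11 + 3)/(2 - 8))/20 - 254)² = (17*(-8/(-6))/20 - 254)² = (17*(-8*(-⅙))/20 - 254)² = ((17/20)*(4/3) - 254)² = (17/15 - 254)² = (-3793/15)² = 14386849/225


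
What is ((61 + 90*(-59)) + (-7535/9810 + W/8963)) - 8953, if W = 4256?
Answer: -249753092981/17585406 ≈ -14202.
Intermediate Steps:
((61 + 90*(-59)) + (-7535/9810 + W/8963)) - 8953 = ((61 + 90*(-59)) + (-7535/9810 + 4256/8963)) - 8953 = ((61 - 5310) + (-7535*1/9810 + 4256*(1/8963))) - 8953 = (-5249 + (-1507/1962 + 4256/8963)) - 8953 = (-5249 - 5156969/17585406) - 8953 = -92310953063/17585406 - 8953 = -249753092981/17585406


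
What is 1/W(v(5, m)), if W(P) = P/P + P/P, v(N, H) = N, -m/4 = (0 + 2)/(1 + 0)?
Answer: ½ ≈ 0.50000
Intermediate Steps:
m = -8 (m = -4*(0 + 2)/(1 + 0) = -8/1 = -8 ≈ -8.0000)
W(P) = 2 (W(P) = 1 + 1 = 2)
1/W(v(5, m)) = 1/2 = ½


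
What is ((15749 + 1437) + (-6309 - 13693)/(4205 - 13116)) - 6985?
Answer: 90921113/8911 ≈ 10203.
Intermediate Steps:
((15749 + 1437) + (-6309 - 13693)/(4205 - 13116)) - 6985 = (17186 - 20002/(-8911)) - 6985 = (17186 - 20002*(-1/8911)) - 6985 = (17186 + 20002/8911) - 6985 = 153164448/8911 - 6985 = 90921113/8911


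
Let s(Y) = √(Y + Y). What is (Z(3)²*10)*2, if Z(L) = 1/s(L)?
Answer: 10/3 ≈ 3.3333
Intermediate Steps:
s(Y) = √2*√Y (s(Y) = √(2*Y) = √2*√Y)
Z(L) = √2/(2*√L) (Z(L) = 1/(√2*√L) = √2/(2*√L))
(Z(3)²*10)*2 = ((√2/(2*√3))²*10)*2 = ((√2*(√3/3)/2)²*10)*2 = ((√6/6)²*10)*2 = ((⅙)*10)*2 = (5/3)*2 = 10/3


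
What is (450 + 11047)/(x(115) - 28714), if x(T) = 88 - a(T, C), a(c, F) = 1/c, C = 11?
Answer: -1322155/3291991 ≈ -0.40163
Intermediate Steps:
x(T) = 88 - 1/T
(450 + 11047)/(x(115) - 28714) = (450 + 11047)/((88 - 1/115) - 28714) = 11497/((88 - 1*1/115) - 28714) = 11497/((88 - 1/115) - 28714) = 11497/(10119/115 - 28714) = 11497/(-3291991/115) = 11497*(-115/3291991) = -1322155/3291991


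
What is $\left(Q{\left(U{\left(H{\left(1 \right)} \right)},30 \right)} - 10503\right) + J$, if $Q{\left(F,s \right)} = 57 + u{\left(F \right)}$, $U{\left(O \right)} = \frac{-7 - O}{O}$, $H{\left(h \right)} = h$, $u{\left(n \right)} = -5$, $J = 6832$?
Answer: $-3619$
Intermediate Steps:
$U{\left(O \right)} = \frac{-7 - O}{O}$
$Q{\left(F,s \right)} = 52$ ($Q{\left(F,s \right)} = 57 - 5 = 52$)
$\left(Q{\left(U{\left(H{\left(1 \right)} \right)},30 \right)} - 10503\right) + J = \left(52 - 10503\right) + 6832 = -10451 + 6832 = -3619$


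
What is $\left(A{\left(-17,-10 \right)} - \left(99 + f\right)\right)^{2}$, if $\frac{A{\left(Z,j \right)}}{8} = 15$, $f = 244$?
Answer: $49729$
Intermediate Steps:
$A{\left(Z,j \right)} = 120$ ($A{\left(Z,j \right)} = 8 \cdot 15 = 120$)
$\left(A{\left(-17,-10 \right)} - \left(99 + f\right)\right)^{2} = \left(120 - 343\right)^{2} = \left(-223\right)^{2} = 49729$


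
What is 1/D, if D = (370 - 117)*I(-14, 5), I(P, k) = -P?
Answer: 1/3542 ≈ 0.00028233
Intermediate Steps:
D = 3542 (D = (370 - 117)*(-1*(-14)) = 253*14 = 3542)
1/D = 1/3542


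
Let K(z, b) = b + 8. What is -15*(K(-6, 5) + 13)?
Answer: -390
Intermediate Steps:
K(z, b) = 8 + b
-15*(K(-6, 5) + 13) = -15*((8 + 5) + 13) = -15*(13 + 13) = -15*26 = -390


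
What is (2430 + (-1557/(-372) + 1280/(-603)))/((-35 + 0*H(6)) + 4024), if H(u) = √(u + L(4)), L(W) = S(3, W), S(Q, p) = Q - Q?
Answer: 181850197/298265508 ≈ 0.60969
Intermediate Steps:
S(Q, p) = 0
L(W) = 0
H(u) = √u (H(u) = √(u + 0) = √u)
(2430 + (-1557/(-372) + 1280/(-603)))/((-35 + 0*H(6)) + 4024) = (2430 + (-1557/(-372) + 1280/(-603)))/((-35 + 0*√6) + 4024) = (2430 + (-1557*(-1/372) + 1280*(-1/603)))/((-35 + 0) + 4024) = (2430 + (519/124 - 1280/603))/(-35 + 4024) = (2430 + 154237/74772)/3989 = (181850197/74772)*(1/3989) = 181850197/298265508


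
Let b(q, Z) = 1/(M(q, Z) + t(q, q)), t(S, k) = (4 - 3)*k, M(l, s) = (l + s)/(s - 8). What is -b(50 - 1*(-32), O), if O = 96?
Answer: -44/3697 ≈ -0.011902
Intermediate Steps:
M(l, s) = (l + s)/(-8 + s)
t(S, k) = k (t(S, k) = 1*k = k)
b(q, Z) = 1/(q + (Z + q)/(-8 + Z)) (b(q, Z) = 1/((q + Z)/(-8 + Z) + q) = 1/((Z + q)/(-8 + Z) + q) = 1/(q + (Z + q)/(-8 + Z)))
-b(50 - 1*(-32), O) = -(-8 + 96)/(96 + (50 - 1*(-32)) + (50 - 1*(-32))*(-8 + 96)) = -88/(96 + (50 + 32) + (50 + 32)*88) = -88/(96 + 82 + 82*88) = -88/(96 + 82 + 7216) = -88/7394 = -1*44/3697 = -44/3697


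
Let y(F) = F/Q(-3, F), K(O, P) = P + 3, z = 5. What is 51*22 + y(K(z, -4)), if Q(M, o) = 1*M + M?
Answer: 6733/6 ≈ 1122.2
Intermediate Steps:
Q(M, o) = 2*M (Q(M, o) = M + M = 2*M)
K(O, P) = 3 + P
y(F) = -F/6 (y(F) = F/((2*(-3))) = F/(-6) = F*(-⅙) = -F/6)
51*22 + y(K(z, -4)) = 51*22 - (3 - 4)/6 = 1122 - ⅙*(-1) = 1122 + ⅙ = 6733/6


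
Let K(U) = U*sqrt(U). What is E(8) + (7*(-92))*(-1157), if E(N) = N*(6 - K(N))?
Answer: 745156 - 128*sqrt(2) ≈ 7.4498e+5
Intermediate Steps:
K(U) = U**(3/2)
E(N) = N*(6 - N**(3/2))
E(8) + (7*(-92))*(-1157) = (-8**(5/2) + 6*8) + (7*(-92))*(-1157) = (-128*sqrt(2) + 48) - 644*(-1157) = (-128*sqrt(2) + 48) + 745108 = (48 - 128*sqrt(2)) + 745108 = 745156 - 128*sqrt(2)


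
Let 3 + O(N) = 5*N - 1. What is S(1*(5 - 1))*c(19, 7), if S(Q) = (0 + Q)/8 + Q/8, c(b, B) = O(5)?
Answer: 21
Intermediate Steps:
O(N) = -4 + 5*N (O(N) = -3 + (5*N - 1) = -3 + (-1 + 5*N) = -4 + 5*N)
c(b, B) = 21 (c(b, B) = -4 + 5*5 = -4 + 25 = 21)
S(Q) = Q/4 (S(Q) = Q*(⅛) + Q*(⅛) = Q/8 + Q/8 = Q/4)
S(1*(5 - 1))*c(19, 7) = ((1*(5 - 1))/4)*21 = ((1*4)/4)*21 = ((¼)*4)*21 = 1*21 = 21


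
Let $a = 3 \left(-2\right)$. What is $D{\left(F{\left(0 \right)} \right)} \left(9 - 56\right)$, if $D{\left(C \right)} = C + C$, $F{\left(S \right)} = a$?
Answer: $564$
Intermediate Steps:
$a = -6$
$F{\left(S \right)} = -6$
$D{\left(C \right)} = 2 C$
$D{\left(F{\left(0 \right)} \right)} \left(9 - 56\right) = 2 \left(-6\right) \left(9 - 56\right) = - 12 \left(9 - 56\right) = \left(-12\right) \left(-47\right) = 564$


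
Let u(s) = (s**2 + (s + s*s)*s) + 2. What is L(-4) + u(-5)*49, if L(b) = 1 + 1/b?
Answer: -14305/4 ≈ -3576.3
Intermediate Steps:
L(b) = 1 + 1/b
u(s) = 2 + s**2 + s*(s + s**2) (u(s) = (s**2 + (s + s**2)*s) + 2 = (s**2 + s*(s + s**2)) + 2 = 2 + s**2 + s*(s + s**2))
L(-4) + u(-5)*49 = (1 - 4)/(-4) + (2 + (-5)**3 + 2*(-5)**2)*49 = -1/4*(-3) + (2 - 125 + 2*25)*49 = 3/4 + (2 - 125 + 50)*49 = 3/4 - 73*49 = 3/4 - 3577 = -14305/4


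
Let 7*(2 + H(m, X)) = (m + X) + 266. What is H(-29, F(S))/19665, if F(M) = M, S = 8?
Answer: 11/6555 ≈ 0.0016781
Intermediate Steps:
H(m, X) = 36 + X/7 + m/7 (H(m, X) = -2 + ((m + X) + 266)/7 = -2 + ((X + m) + 266)/7 = -2 + (266 + X + m)/7 = -2 + (38 + X/7 + m/7) = 36 + X/7 + m/7)
H(-29, F(S))/19665 = (36 + (⅐)*8 + (⅐)*(-29))/19665 = (36 + 8/7 - 29/7)*(1/19665) = 33*(1/19665) = 11/6555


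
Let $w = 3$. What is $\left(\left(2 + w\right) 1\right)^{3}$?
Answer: $125$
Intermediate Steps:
$\left(\left(2 + w\right) 1\right)^{3} = \left(\left(2 + 3\right) 1\right)^{3} = \left(5 \cdot 1\right)^{3} = 5^{3} = 125$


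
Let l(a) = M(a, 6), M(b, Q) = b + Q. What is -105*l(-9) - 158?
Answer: 157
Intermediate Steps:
M(b, Q) = Q + b
l(a) = 6 + a
-105*l(-9) - 158 = -105*(6 - 9) - 158 = -105*(-3) - 158 = 315 - 158 = 157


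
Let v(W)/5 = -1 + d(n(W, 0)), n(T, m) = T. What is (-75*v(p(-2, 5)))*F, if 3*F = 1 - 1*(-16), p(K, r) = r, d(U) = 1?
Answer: 0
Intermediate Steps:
v(W) = 0 (v(W) = 5*(-1 + 1) = 5*0 = 0)
F = 17/3 (F = (1 - 1*(-16))/3 = (1 + 16)/3 = (⅓)*17 = 17/3 ≈ 5.6667)
(-75*v(p(-2, 5)))*F = -75*0*(17/3) = 0*(17/3) = 0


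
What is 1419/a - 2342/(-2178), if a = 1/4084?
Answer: 6310969615/1089 ≈ 5.7952e+6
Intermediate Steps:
a = 1/4084 ≈ 0.00024486
1419/a - 2342/(-2178) = 1419/(1/4084) - 2342/(-2178) = 1419*4084 - 2342*(-1/2178) = 5795196 + 1171/1089 = 6310969615/1089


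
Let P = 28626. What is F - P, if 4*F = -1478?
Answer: -57991/2 ≈ -28996.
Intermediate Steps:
F = -739/2 (F = (¼)*(-1478) = -739/2 ≈ -369.50)
F - P = -739/2 - 1*28626 = -739/2 - 28626 = -57991/2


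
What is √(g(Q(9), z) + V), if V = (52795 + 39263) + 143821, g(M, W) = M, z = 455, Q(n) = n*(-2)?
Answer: √235861 ≈ 485.66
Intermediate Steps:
Q(n) = -2*n
V = 235879 (V = 92058 + 143821 = 235879)
√(g(Q(9), z) + V) = √(-2*9 + 235879) = √(-18 + 235879) = √235861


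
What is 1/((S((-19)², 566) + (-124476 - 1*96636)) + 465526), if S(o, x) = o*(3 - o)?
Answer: 1/115176 ≈ 8.6824e-6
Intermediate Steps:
1/((S((-19)², 566) + (-124476 - 1*96636)) + 465526) = 1/(((-19)²*(3 - 1*(-19)²) + (-124476 - 1*96636)) + 465526) = 1/((361*(3 - 1*361) + (-124476 - 96636)) + 465526) = 1/((361*(3 - 361) - 221112) + 465526) = 1/((361*(-358) - 221112) + 465526) = 1/((-129238 - 221112) + 465526) = 1/(-350350 + 465526) = 1/115176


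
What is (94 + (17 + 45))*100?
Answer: 15600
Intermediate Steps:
(94 + (17 + 45))*100 = (94 + 62)*100 = 156*100 = 15600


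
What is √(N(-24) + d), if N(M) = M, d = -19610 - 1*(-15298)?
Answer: 4*I*√271 ≈ 65.848*I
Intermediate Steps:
d = -4312 (d = -19610 + 15298 = -4312)
√(N(-24) + d) = √(-24 - 4312) = √(-4336) = 4*I*√271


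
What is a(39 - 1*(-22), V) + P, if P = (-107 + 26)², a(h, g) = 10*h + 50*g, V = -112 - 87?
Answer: -2779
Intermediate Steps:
V = -199
P = 6561 (P = (-81)² = 6561)
a(39 - 1*(-22), V) + P = (10*(39 - 1*(-22)) + 50*(-199)) + 6561 = (10*(39 + 22) - 9950) + 6561 = (10*61 - 9950) + 6561 = (610 - 9950) + 6561 = -9340 + 6561 = -2779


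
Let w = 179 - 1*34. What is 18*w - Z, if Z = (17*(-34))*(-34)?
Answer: -17042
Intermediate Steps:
w = 145 (w = 179 - 34 = 145)
Z = 19652 (Z = -578*(-34) = 19652)
18*w - Z = 18*145 - 1*19652 = 2610 - 19652 = -17042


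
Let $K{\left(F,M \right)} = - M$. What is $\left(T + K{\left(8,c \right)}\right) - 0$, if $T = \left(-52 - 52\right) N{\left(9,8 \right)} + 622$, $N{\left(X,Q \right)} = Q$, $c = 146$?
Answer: $-356$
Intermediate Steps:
$T = -210$ ($T = \left(-52 - 52\right) 8 + 622 = \left(-104\right) 8 + 622 = -832 + 622 = -210$)
$\left(T + K{\left(8,c \right)}\right) - 0 = \left(-210 - 146\right) - 0 = \left(-210 - 146\right) + 0 = -356 + 0 = -356$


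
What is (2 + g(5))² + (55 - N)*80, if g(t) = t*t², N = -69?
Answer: 26049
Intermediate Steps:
g(t) = t³
(2 + g(5))² + (55 - N)*80 = (2 + 5³)² + (55 - 1*(-69))*80 = (2 + 125)² + (55 + 69)*80 = 127² + 124*80 = 16129 + 9920 = 26049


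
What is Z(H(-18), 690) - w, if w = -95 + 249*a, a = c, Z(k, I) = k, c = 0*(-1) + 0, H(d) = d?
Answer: 77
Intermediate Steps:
c = 0 (c = 0 + 0 = 0)
a = 0
w = -95 (w = -95 + 249*0 = -95 + 0 = -95)
Z(H(-18), 690) - w = -18 - 1*(-95) = -18 + 95 = 77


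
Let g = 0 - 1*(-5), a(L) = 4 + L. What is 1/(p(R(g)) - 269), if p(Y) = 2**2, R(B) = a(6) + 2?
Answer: -1/265 ≈ -0.0037736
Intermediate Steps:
g = 5 (g = 0 + 5 = 5)
R(B) = 12 (R(B) = (4 + 6) + 2 = 10 + 2 = 12)
p(Y) = 4
1/(p(R(g)) - 269) = 1/(4 - 269) = 1/(-265) = -1/265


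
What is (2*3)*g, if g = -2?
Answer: -12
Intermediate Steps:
(2*3)*g = (2*3)*(-2) = 6*(-2) = -12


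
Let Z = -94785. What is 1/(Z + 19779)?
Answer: -1/75006 ≈ -1.3332e-5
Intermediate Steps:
1/(Z + 19779) = 1/(-94785 + 19779) = 1/(-75006) = -1/75006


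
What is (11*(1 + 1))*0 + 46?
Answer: 46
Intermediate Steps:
(11*(1 + 1))*0 + 46 = (11*2)*0 + 46 = 22*0 + 46 = 0 + 46 = 46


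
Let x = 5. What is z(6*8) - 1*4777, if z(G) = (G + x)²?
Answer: -1968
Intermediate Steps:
z(G) = (5 + G)² (z(G) = (G + 5)² = (5 + G)²)
z(6*8) - 1*4777 = (5 + 6*8)² - 1*4777 = (5 + 48)² - 4777 = 53² - 4777 = 2809 - 4777 = -1968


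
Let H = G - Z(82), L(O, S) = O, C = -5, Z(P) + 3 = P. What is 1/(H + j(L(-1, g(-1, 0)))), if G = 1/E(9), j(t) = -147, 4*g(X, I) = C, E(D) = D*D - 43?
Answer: -38/8587 ≈ -0.0044253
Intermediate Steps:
Z(P) = -3 + P
E(D) = -43 + D² (E(D) = D² - 43 = -43 + D²)
g(X, I) = -5/4 (g(X, I) = (¼)*(-5) = -5/4)
G = 1/38 (G = 1/(-43 + 9²) = 1/(-43 + 81) = 1/38 ≈ 0.026316)
H = -3001/38 (H = 1/38 - (-3 + 82) = 1/38 - 1*79 = 1/38 - 79 = -3001/38 ≈ -78.974)
1/(H + j(L(-1, g(-1, 0)))) = 1/(-3001/38 - 147) = 1/(-8587/38) = -38/8587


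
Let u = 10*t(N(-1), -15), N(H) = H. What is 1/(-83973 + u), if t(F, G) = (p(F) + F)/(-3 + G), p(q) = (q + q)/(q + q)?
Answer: -1/83973 ≈ -1.1909e-5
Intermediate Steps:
p(q) = 1 (p(q) = (2*q)/((2*q)) = (2*q)*(1/(2*q)) = 1)
t(F, G) = (1 + F)/(-3 + G)
u = 0 (u = 10*((1 - 1)/(-3 - 15)) = 10*(0/(-18)) = 10*(-1/18*0) = 10*0 = 0)
1/(-83973 + u) = 1/(-83973 + 0) = 1/(-83973) = -1/83973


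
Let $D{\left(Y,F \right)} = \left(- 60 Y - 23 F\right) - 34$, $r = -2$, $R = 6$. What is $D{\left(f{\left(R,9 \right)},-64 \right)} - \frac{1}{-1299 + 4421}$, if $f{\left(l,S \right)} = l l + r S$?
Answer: $\frac{1117675}{3122} \approx 358.0$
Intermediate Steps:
$f{\left(l,S \right)} = l^{2} - 2 S$ ($f{\left(l,S \right)} = l l - 2 S = l^{2} - 2 S$)
$D{\left(Y,F \right)} = -34 - 60 Y - 23 F$
$D{\left(f{\left(R,9 \right)},-64 \right)} - \frac{1}{-1299 + 4421} = \left(-34 - 60 \left(6^{2} - 18\right) - -1472\right) - \frac{1}{-1299 + 4421} = \left(-34 - 60 \left(36 - 18\right) + 1472\right) - \frac{1}{3122} = \left(-34 - 1080 + 1472\right) - \frac{1}{3122} = 358 - \frac{1}{3122} = \frac{1117675}{3122}$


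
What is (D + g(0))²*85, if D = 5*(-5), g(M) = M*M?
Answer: 53125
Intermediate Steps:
g(M) = M²
D = -25
(D + g(0))²*85 = (-25 + 0²)²*85 = (-25 + 0)²*85 = (-25)²*85 = 625*85 = 53125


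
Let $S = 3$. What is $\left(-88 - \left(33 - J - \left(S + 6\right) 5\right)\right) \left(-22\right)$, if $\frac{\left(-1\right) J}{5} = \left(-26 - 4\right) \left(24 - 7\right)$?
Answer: $-54428$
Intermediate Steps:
$J = 2550$ ($J = - 5 \left(-26 - 4\right) \left(24 - 7\right) = - 5 \left(\left(-30\right) 17\right) = \left(-5\right) \left(-510\right) = 2550$)
$\left(-88 - \left(33 - J - \left(S + 6\right) 5\right)\right) \left(-22\right) = \left(-88 + \left(\left(\left(3 + 6\right) 5 + 2550\right) - 33\right)\right) \left(-22\right) = \left(-88 + \left(\left(9 \cdot 5 + 2550\right) - 33\right)\right) \left(-22\right) = \left(-88 + \left(\left(45 + 2550\right) - 33\right)\right) \left(-22\right) = \left(-88 + \left(2595 - 33\right)\right) \left(-22\right) = \left(-88 + 2562\right) \left(-22\right) = 2474 \left(-22\right) = -54428$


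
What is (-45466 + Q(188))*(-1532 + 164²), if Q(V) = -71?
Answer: -1155000468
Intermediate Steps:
(-45466 + Q(188))*(-1532 + 164²) = (-45466 - 71)*(-1532 + 164²) = -45537*(-1532 + 26896) = -45537*25364 = -1155000468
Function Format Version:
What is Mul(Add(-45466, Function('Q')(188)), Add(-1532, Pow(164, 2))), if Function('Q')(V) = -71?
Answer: -1155000468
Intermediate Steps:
Mul(Add(-45466, Function('Q')(188)), Add(-1532, Pow(164, 2))) = Mul(Add(-45466, -71), Add(-1532, Pow(164, 2))) = Mul(-45537, Add(-1532, 26896)) = Mul(-45537, 25364) = -1155000468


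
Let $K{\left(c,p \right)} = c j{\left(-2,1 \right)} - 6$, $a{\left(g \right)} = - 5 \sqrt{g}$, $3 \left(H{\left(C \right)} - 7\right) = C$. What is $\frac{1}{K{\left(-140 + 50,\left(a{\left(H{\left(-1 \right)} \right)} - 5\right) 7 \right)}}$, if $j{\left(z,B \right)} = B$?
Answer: $- \frac{1}{96} \approx -0.010417$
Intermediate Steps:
$H{\left(C \right)} = 7 + \frac{C}{3}$
$K{\left(c,p \right)} = -6 + c$ ($K{\left(c,p \right)} = c 1 - 6 = c - 6 = -6 + c$)
$\frac{1}{K{\left(-140 + 50,\left(a{\left(H{\left(-1 \right)} \right)} - 5\right) 7 \right)}} = \frac{1}{-6 + \left(-140 + 50\right)} = \frac{1}{-6 - 90} = \frac{1}{-96} = - \frac{1}{96}$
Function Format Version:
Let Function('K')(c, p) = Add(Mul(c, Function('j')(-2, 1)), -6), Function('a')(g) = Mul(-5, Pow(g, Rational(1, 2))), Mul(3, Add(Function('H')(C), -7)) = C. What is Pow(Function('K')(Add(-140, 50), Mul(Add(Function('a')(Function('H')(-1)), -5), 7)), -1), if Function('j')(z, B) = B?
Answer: Rational(-1, 96) ≈ -0.010417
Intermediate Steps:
Function('H')(C) = Add(7, Mul(Rational(1, 3), C))
Function('K')(c, p) = Add(-6, c) (Function('K')(c, p) = Add(Mul(c, 1), -6) = Add(c, -6) = Add(-6, c))
Pow(Function('K')(Add(-140, 50), Mul(Add(Function('a')(Function('H')(-1)), -5), 7)), -1) = Pow(Add(-6, Add(-140, 50)), -1) = Pow(Add(-6, -90), -1) = Pow(-96, -1) = Rational(-1, 96)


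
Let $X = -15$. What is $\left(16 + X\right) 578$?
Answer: $578$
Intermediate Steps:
$\left(16 + X\right) 578 = \left(16 - 15\right) 578 = 1 \cdot 578 = 578$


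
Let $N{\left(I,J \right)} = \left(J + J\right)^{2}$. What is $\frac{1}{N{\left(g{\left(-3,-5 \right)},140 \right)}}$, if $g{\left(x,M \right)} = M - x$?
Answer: $\frac{1}{78400} \approx 1.2755 \cdot 10^{-5}$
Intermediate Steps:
$N{\left(I,J \right)} = 4 J^{2}$ ($N{\left(I,J \right)} = \left(2 J\right)^{2} = 4 J^{2}$)
$\frac{1}{N{\left(g{\left(-3,-5 \right)},140 \right)}} = \frac{1}{4 \cdot 140^{2}} = \frac{1}{4 \cdot 19600} = \frac{1}{78400}$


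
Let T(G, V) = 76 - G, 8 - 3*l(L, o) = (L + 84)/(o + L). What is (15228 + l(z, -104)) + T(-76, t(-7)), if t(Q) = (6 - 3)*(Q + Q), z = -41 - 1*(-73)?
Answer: 830693/54 ≈ 15383.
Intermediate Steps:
z = 32 (z = -41 + 73 = 32)
l(L, o) = 8/3 - (84 + L)/(3*(L + o)) (l(L, o) = 8/3 - (L + 84)/(3*(o + L)) = 8/3 - (84 + L)/(3*(L + o)))
t(Q) = 6*Q (t(Q) = 3*(2*Q) = 6*Q)
(15228 + l(z, -104)) + T(-76, t(-7)) = (15228 + (-84 + 7*32 + 8*(-104))/(3*(32 - 104))) + (76 - 1*(-76)) = (15228 + (⅓)*(-84 + 224 - 832)/(-72)) + (76 + 76) = (15228 + (⅓)*(-1/72)*(-692)) + 152 = (15228 + 173/54) + 152 = 822485/54 + 152 = 830693/54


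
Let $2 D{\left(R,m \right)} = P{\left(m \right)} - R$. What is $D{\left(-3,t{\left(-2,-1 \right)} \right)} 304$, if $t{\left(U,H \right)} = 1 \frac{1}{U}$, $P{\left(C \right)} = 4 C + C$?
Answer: $76$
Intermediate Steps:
$P{\left(C \right)} = 5 C$
$t{\left(U,H \right)} = \frac{1}{U}$
$D{\left(R,m \right)} = - \frac{R}{2} + \frac{5 m}{2}$ ($D{\left(R,m \right)} = \frac{5 m - R}{2} = \frac{- R + 5 m}{2} = - \frac{R}{2} + \frac{5 m}{2}$)
$D{\left(-3,t{\left(-2,-1 \right)} \right)} 304 = \left(\left(- \frac{1}{2}\right) \left(-3\right) + \frac{5}{2 \left(-2\right)}\right) 304 = \left(\frac{3}{2} + \frac{5}{2} \left(- \frac{1}{2}\right)\right) 304 = \left(\frac{3}{2} - \frac{5}{4}\right) 304 = \frac{1}{4} \cdot 304 = 76$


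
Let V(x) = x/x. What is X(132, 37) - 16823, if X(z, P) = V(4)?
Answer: -16822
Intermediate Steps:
V(x) = 1
X(z, P) = 1
X(132, 37) - 16823 = 1 - 16823 = -16822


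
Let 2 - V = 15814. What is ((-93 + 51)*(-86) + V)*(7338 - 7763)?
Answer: 5185000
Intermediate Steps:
V = -15812 (V = 2 - 1*15814 = 2 - 15814 = -15812)
((-93 + 51)*(-86) + V)*(7338 - 7763) = ((-93 + 51)*(-86) - 15812)*(7338 - 7763) = (-42*(-86) - 15812)*(-425) = (3612 - 15812)*(-425) = -12200*(-425) = 5185000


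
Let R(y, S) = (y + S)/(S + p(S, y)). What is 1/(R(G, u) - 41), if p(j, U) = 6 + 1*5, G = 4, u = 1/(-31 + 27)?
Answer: -43/1748 ≈ -0.024600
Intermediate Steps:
u = -1/4 (u = 1/(-4) = -1/4 ≈ -0.25000)
p(j, U) = 11 (p(j, U) = 6 + 5 = 11)
R(y, S) = (S + y)/(11 + S) (R(y, S) = (y + S)/(S + 11) = (S + y)/(11 + S))
1/(R(G, u) - 41) = 1/((-1/4 + 4)/(11 - 1/4) - 41) = 1/((15/4)/(43/4) - 41) = 1/((4/43)*(15/4) - 41) = 1/(15/43 - 41) = 1/(-1748/43) = -43/1748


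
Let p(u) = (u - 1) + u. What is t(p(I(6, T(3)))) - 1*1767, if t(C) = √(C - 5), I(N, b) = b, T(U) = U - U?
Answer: -1767 + I*√6 ≈ -1767.0 + 2.4495*I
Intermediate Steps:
T(U) = 0
p(u) = -1 + 2*u (p(u) = (-1 + u) + u = -1 + 2*u)
t(C) = √(-5 + C)
t(p(I(6, T(3)))) - 1*1767 = √(-5 + (-1 + 2*0)) - 1*1767 = √(-5 + (-1 + 0)) - 1767 = √(-5 - 1) - 1767 = √(-6) - 1767 = I*√6 - 1767 = -1767 + I*√6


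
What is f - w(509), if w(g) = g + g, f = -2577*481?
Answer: -1240555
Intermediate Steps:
f = -1239537
w(g) = 2*g
f - w(509) = -1239537 - 2*509 = -1239537 - 1*1018 = -1239537 - 1018 = -1240555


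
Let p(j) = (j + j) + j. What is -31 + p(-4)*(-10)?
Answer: 89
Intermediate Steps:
p(j) = 3*j (p(j) = 2*j + j = 3*j)
-31 + p(-4)*(-10) = -31 + (3*(-4))*(-10) = -31 - 12*(-10) = -31 + 120 = 89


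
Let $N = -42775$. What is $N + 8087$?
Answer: $-34688$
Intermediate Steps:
$N + 8087 = -42775 + 8087 = -34688$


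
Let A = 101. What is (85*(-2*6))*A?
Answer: -103020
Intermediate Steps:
(85*(-2*6))*A = (85*(-2*6))*101 = (85*(-12))*101 = -1020*101 = -103020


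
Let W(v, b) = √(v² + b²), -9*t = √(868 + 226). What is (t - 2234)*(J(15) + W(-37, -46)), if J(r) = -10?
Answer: (10 - √3485)*(20106 + √1094)/9 ≈ -1.0972e+5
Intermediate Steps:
t = -√1094/9 (t = -√(868 + 226)/9 = -√1094/9 ≈ -3.6751)
W(v, b) = √(b² + v²)
(t - 2234)*(J(15) + W(-37, -46)) = (-√1094/9 - 2234)*(-10 + √((-46)² + (-37)²)) = (-2234 - √1094/9)*(-10 + √(2116 + 1369)) = (-2234 - √1094/9)*(-10 + √3485)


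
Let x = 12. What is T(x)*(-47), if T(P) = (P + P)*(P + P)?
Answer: -27072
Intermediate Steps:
T(P) = 4*P² (T(P) = (2*P)*(2*P) = 4*P²)
T(x)*(-47) = (4*12²)*(-47) = (4*144)*(-47) = 576*(-47) = -27072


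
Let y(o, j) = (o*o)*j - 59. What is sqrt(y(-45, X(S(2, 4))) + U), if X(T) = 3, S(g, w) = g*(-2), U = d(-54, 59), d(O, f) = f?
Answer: 45*sqrt(3) ≈ 77.942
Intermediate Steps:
U = 59
S(g, w) = -2*g
y(o, j) = -59 + j*o**2 (y(o, j) = o**2*j - 59 = j*o**2 - 59 = -59 + j*o**2)
sqrt(y(-45, X(S(2, 4))) + U) = sqrt((-59 + 3*(-45)**2) + 59) = sqrt((-59 + 3*2025) + 59) = sqrt((-59 + 6075) + 59) = sqrt(6016 + 59) = sqrt(6075) = 45*sqrt(3)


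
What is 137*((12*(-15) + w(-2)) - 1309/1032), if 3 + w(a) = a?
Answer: -26335373/1032 ≈ -25519.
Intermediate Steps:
w(a) = -3 + a
137*((12*(-15) + w(-2)) - 1309/1032) = 137*((12*(-15) + (-3 - 2)) - 1309/1032) = 137*((-180 - 5) - 1309*1/1032) = 137*(-185 - 1309/1032) = 137*(-192229/1032) = -26335373/1032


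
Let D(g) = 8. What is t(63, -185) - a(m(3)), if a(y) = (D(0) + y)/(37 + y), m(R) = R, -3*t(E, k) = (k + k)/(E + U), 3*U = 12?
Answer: 12589/8040 ≈ 1.5658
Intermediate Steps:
U = 4 (U = (⅓)*12 = 4)
t(E, k) = -2*k/(3*(4 + E)) (t(E, k) = -(k + k)/(3*(E + 4)) = -2*k/(3*(4 + E)))
a(y) = (8 + y)/(37 + y)
t(63, -185) - a(m(3)) = -2*(-185)/(12 + 3*63) - (8 + 3)/(37 + 3) = -2*(-185)/(12 + 189) - 11/40 = -2*(-185)/201 - 11/40 = -2*(-185)*1/201 - 1*11/40 = 370/201 - 11/40 = 12589/8040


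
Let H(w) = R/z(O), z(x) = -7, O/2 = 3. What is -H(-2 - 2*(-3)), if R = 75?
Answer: 75/7 ≈ 10.714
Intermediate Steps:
O = 6 (O = 2*3 = 6)
H(w) = -75/7 (H(w) = 75/(-7) = 75*(-⅐) = -75/7)
-H(-2 - 2*(-3)) = -1*(-75/7) = 75/7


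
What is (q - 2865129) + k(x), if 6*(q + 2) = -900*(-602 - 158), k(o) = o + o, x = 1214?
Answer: -2748703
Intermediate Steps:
k(o) = 2*o
q = 113998 (q = -2 + (-900*(-602 - 158))/6 = -2 + (-900*(-760))/6 = -2 + (⅙)*684000 = -2 + 114000 = 113998)
(q - 2865129) + k(x) = (113998 - 2865129) + 2*1214 = -2751131 + 2428 = -2748703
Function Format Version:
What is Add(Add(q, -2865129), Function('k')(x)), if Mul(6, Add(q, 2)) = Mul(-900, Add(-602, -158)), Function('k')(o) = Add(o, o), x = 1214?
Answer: -2748703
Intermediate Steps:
Function('k')(o) = Mul(2, o)
q = 113998 (q = Add(-2, Mul(Rational(1, 6), Mul(-900, Add(-602, -158)))) = Add(-2, Mul(Rational(1, 6), Mul(-900, -760))) = Add(-2, Mul(Rational(1, 6), 684000)) = Add(-2, 114000) = 113998)
Add(Add(q, -2865129), Function('k')(x)) = Add(Add(113998, -2865129), Mul(2, 1214)) = Add(-2751131, 2428) = -2748703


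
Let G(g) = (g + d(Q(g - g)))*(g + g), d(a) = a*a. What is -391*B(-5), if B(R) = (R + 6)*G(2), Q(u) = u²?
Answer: -3128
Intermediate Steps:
d(a) = a²
G(g) = 2*g² (G(g) = (g + ((g - g)²)²)*(g + g) = (g + (0²)²)*(2*g) = (g + 0²)*(2*g) = (g + 0)*(2*g) = g*(2*g) = 2*g²)
B(R) = 48 + 8*R (B(R) = (R + 6)*(2*2²) = (6 + R)*(2*4) = (6 + R)*8 = 48 + 8*R)
-391*B(-5) = -391*(48 + 8*(-5)) = -391*(48 - 40) = -391*8 = -3128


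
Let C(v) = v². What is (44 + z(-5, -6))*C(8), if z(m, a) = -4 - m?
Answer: 2880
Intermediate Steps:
(44 + z(-5, -6))*C(8) = (44 + (-4 - 1*(-5)))*8² = (44 + (-4 + 5))*64 = (44 + 1)*64 = 45*64 = 2880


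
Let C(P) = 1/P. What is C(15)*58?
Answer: 58/15 ≈ 3.8667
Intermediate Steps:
C(15)*58 = 58/15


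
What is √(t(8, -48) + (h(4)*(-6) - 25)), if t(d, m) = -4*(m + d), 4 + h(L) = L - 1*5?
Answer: √165 ≈ 12.845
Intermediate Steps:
h(L) = -9 + L (h(L) = -4 + (L - 1*5) = -4 + (L - 5) = -4 + (-5 + L) = -9 + L)
t(d, m) = -4*d - 4*m (t(d, m) = -4*(d + m) = -4*d - 4*m)
√(t(8, -48) + (h(4)*(-6) - 25)) = √((-4*8 - 4*(-48)) + ((-9 + 4)*(-6) - 25)) = √((-32 + 192) + (-5*(-6) - 25)) = √(160 + (30 - 25)) = √(160 + 5) = √165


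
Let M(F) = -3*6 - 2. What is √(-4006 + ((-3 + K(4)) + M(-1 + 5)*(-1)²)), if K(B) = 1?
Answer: 2*I*√1007 ≈ 63.467*I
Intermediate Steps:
M(F) = -20 (M(F) = -18 - 2 = -20)
√(-4006 + ((-3 + K(4)) + M(-1 + 5)*(-1)²)) = √(-4006 + ((-3 + 1) - 20*(-1)²)) = √(-4006 + (-2 - 20*1)) = √(-4006 + (-2 - 20)) = √(-4006 - 22) = √(-4028) = 2*I*√1007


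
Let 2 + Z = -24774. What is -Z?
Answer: 24776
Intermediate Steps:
Z = -24776 (Z = -2 - 24774 = -24776)
-Z = -1*(-24776) = 24776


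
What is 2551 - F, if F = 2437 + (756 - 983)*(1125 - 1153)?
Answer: -6242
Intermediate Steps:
F = 8793 (F = 2437 - 227*(-28) = 2437 + 6356 = 8793)
2551 - F = 2551 - 1*8793 = 2551 - 8793 = -6242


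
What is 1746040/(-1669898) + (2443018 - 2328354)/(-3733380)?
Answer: -838763499934/779295474405 ≈ -1.0763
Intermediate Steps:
1746040/(-1669898) + (2443018 - 2328354)/(-3733380) = 1746040*(-1/1669898) + 114664*(-1/3733380) = -873020/834949 - 28666/933345 = -838763499934/779295474405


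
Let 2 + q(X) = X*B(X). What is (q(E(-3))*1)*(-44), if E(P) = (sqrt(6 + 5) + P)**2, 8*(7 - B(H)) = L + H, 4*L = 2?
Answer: -1639 + 1023*sqrt(11)/2 ≈ 57.454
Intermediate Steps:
L = 1/2 (L = (1/4)*2 = 1/2 ≈ 0.50000)
B(H) = 111/16 - H/8 (B(H) = 7 - (1/2 + H)/8 = 7 + (-1/16 - H/8) = 111/16 - H/8)
E(P) = (P + sqrt(11))**2 (E(P) = (sqrt(11) + P)**2 = (P + sqrt(11))**2)
q(X) = -2 + X*(111/16 - X/8)
(q(E(-3))*1)*(-44) = ((-2 - (-3 + sqrt(11))**2*(-111 + 2*(-3 + sqrt(11))**2)/16)*1)*(-44) = (-2 - (-3 + sqrt(11))**2*(-111 + 2*(-3 + sqrt(11))**2)/16)*(-44) = 88 + 11*(-3 + sqrt(11))**2*(-111 + 2*(-3 + sqrt(11))**2)/4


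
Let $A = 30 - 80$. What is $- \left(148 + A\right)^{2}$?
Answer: $-9604$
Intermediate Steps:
$A = -50$ ($A = 30 - 80 = -50$)
$- \left(148 + A\right)^{2} = - \left(148 - 50\right)^{2} = - 98^{2} = \left(-1\right) 9604 = -9604$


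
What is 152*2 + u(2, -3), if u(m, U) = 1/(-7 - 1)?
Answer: 2431/8 ≈ 303.88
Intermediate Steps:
u(m, U) = -⅛ (u(m, U) = 1/(-8) = -⅛)
152*2 + u(2, -3) = 152*2 - ⅛ = 304 - ⅛ = 2431/8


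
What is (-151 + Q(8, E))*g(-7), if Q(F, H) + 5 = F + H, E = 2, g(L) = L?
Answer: 1022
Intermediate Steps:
Q(F, H) = -5 + F + H (Q(F, H) = -5 + (F + H) = -5 + F + H)
(-151 + Q(8, E))*g(-7) = (-151 + (-5 + 8 + 2))*(-7) = (-151 + 5)*(-7) = -146*(-7) = 1022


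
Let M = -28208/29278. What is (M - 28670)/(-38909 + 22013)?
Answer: 209857117/123670272 ≈ 1.6969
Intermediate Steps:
M = -14104/14639 (M = -28208*1/29278 = -14104/14639 ≈ -0.96345)
(M - 28670)/(-38909 + 22013) = (-14104/14639 - 28670)/(-38909 + 22013) = -419714234/14639/(-16896) = -419714234/14639*(-1/16896) = 209857117/123670272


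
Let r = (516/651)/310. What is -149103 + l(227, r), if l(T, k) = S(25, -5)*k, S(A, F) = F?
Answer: -1003015967/6727 ≈ -1.4910e+5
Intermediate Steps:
r = 86/33635 (r = (516*(1/651))*(1/310) = (172/217)*(1/310) = 86/33635 ≈ 0.0025569)
l(T, k) = -5*k
-149103 + l(227, r) = -149103 - 5*86/33635 = -149103 - 86/6727 = -1003015967/6727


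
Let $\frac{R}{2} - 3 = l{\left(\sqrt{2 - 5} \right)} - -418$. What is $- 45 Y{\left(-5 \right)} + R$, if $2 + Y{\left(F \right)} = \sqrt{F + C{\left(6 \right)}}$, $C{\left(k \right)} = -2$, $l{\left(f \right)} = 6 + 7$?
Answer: $958 - 45 i \sqrt{7} \approx 958.0 - 119.06 i$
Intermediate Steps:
$l{\left(f \right)} = 13$
$R = 868$ ($R = 6 + 2 \left(13 - -418\right) = 6 + 2 \left(13 + 418\right) = 6 + 2 \cdot 431 = 6 + 862 = 868$)
$Y{\left(F \right)} = -2 + \sqrt{-2 + F}$ ($Y{\left(F \right)} = -2 + \sqrt{F - 2} = -2 + \sqrt{-2 + F}$)
$- 45 Y{\left(-5 \right)} + R = - 45 \left(-2 + \sqrt{-2 - 5}\right) + 868 = - 45 \left(-2 + \sqrt{-7}\right) + 868 = - 45 \left(-2 + i \sqrt{7}\right) + 868 = \left(90 - 45 i \sqrt{7}\right) + 868 = 958 - 45 i \sqrt{7}$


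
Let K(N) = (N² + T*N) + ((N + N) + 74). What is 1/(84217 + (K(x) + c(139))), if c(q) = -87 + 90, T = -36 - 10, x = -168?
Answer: 1/119910 ≈ 8.3396e-6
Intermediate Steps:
T = -46
K(N) = 74 + N² - 44*N (K(N) = (N² - 46*N) + ((N + N) + 74) = (N² - 46*N) + (2*N + 74) = (N² - 46*N) + (74 + 2*N) = 74 + N² - 44*N)
c(q) = 3
1/(84217 + (K(x) + c(139))) = 1/(84217 + ((74 + (-168)² - 44*(-168)) + 3)) = 1/(84217 + ((74 + 28224 + 7392) + 3)) = 1/(84217 + (35690 + 3)) = 1/(84217 + 35693) = 1/119910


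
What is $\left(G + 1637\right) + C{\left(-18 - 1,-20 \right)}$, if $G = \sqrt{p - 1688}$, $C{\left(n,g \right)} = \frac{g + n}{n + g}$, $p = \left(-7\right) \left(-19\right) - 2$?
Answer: $1638 + 3 i \sqrt{173} \approx 1638.0 + 39.459 i$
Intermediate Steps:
$p = 131$ ($p = 133 - 2 = 131$)
$C{\left(n,g \right)} = 1$ ($C{\left(n,g \right)} = \frac{g + n}{g + n} = 1$)
$G = 3 i \sqrt{173}$ ($G = \sqrt{131 - 1688} = \sqrt{-1557} = 3 i \sqrt{173} \approx 39.459 i$)
$\left(G + 1637\right) + C{\left(-18 - 1,-20 \right)} = \left(3 i \sqrt{173} + 1637\right) + 1 = \left(1637 + 3 i \sqrt{173}\right) + 1 = 1638 + 3 i \sqrt{173}$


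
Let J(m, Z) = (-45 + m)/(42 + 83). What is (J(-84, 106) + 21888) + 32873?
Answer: 6844996/125 ≈ 54760.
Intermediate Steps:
J(m, Z) = -9/25 + m/125 (J(m, Z) = (-45 + m)/125 = (-45 + m)*(1/125) = -9/25 + m/125)
(J(-84, 106) + 21888) + 32873 = ((-9/25 + (1/125)*(-84)) + 21888) + 32873 = ((-9/25 - 84/125) + 21888) + 32873 = (-129/125 + 21888) + 32873 = 2735871/125 + 32873 = 6844996/125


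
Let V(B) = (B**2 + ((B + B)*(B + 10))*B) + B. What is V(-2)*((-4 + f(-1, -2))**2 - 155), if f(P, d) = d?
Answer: -7854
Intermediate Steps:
V(B) = B + B**2 + 2*B**2*(10 + B) (V(B) = (B**2 + ((2*B)*(10 + B))*B) + B = (B**2 + (2*B*(10 + B))*B) + B = (B**2 + 2*B**2*(10 + B)) + B = B + B**2 + 2*B**2*(10 + B))
V(-2)*((-4 + f(-1, -2))**2 - 155) = (-2*(1 + 2*(-2)**2 + 21*(-2)))*((-4 - 2)**2 - 155) = (-2*(1 + 2*4 - 42))*((-6)**2 - 155) = (-2*(1 + 8 - 42))*(36 - 155) = -2*(-33)*(-119) = 66*(-119) = -7854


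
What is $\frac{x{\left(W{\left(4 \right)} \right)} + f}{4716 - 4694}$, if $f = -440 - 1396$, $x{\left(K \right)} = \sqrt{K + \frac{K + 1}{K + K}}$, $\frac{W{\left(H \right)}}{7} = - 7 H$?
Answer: $- \frac{918}{11} + \frac{i \sqrt{153274}}{616} \approx -83.455 + 0.63556 i$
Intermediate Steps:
$W{\left(H \right)} = - 49 H$ ($W{\left(H \right)} = 7 \left(- 7 H\right) = - 49 H$)
$x{\left(K \right)} = \sqrt{K + \frac{1 + K}{2 K}}$
$f = -1836$
$\frac{x{\left(W{\left(4 \right)} \right)} + f}{4716 - 4694} = \frac{\frac{\sqrt{2 + \frac{2}{\left(-49\right) 4} + 4 \left(\left(-49\right) 4\right)}}{2} - 1836}{4716 - 4694} = \frac{\frac{\sqrt{2 + \frac{2}{-196} + 4 \left(-196\right)}}{2} - 1836}{22} = \left(\frac{\sqrt{2 + 2 \left(- \frac{1}{196}\right) - 784}}{2} - 1836\right) \frac{1}{22} = \left(\frac{\sqrt{2 - \frac{1}{98} - 784}}{2} - 1836\right) \frac{1}{22} = \left(\frac{\sqrt{- \frac{76637}{98}}}{2} - 1836\right) \frac{1}{22} = \left(\frac{\frac{1}{14} i \sqrt{153274}}{2} - 1836\right) \frac{1}{22} = \left(\frac{i \sqrt{153274}}{28} - 1836\right) \frac{1}{22} = \left(-1836 + \frac{i \sqrt{153274}}{28}\right) \frac{1}{22} = - \frac{918}{11} + \frac{i \sqrt{153274}}{616}$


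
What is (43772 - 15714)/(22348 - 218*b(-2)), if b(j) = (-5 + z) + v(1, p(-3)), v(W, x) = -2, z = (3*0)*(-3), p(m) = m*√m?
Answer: 14029/11937 ≈ 1.1753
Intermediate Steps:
p(m) = m^(3/2)
z = 0 (z = 0*(-3) = 0)
b(j) = -7 (b(j) = (-5 + 0) - 2 = -5 - 2 = -7)
(43772 - 15714)/(22348 - 218*b(-2)) = (43772 - 15714)/(22348 - 218*(-7)) = 28058/(22348 + 1526) = 28058/23874 = 28058*(1/23874) = 14029/11937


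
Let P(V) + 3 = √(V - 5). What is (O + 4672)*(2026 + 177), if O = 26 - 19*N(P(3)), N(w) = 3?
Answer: 10224123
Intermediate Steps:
P(V) = -3 + √(-5 + V) (P(V) = -3 + √(V - 5) = -3 + √(-5 + V))
O = -31 (O = 26 - 19*3 = 26 - 57 = -31)
(O + 4672)*(2026 + 177) = (-31 + 4672)*(2026 + 177) = 4641*2203 = 10224123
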